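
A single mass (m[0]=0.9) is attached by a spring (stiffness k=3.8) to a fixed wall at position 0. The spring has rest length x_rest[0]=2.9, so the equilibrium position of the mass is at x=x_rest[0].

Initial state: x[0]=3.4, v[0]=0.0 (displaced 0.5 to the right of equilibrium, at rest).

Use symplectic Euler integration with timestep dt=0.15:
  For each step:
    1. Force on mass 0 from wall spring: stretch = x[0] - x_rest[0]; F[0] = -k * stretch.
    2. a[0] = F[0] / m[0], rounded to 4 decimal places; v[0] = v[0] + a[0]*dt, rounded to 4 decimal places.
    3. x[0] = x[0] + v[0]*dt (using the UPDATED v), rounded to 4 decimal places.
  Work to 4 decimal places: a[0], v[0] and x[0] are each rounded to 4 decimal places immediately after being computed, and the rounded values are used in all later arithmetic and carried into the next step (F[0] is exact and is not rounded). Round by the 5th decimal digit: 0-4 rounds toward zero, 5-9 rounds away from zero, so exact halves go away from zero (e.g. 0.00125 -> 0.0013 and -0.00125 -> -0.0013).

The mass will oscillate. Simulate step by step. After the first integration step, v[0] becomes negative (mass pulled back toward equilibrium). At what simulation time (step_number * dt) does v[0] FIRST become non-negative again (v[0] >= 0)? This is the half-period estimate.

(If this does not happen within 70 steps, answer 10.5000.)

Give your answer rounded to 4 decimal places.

Answer: 1.6500

Derivation:
Step 0: x=[3.4000] v=[0.0000]
Step 1: x=[3.3525] v=[-0.3167]
Step 2: x=[3.2620] v=[-0.6033]
Step 3: x=[3.1371] v=[-0.8326]
Step 4: x=[2.9897] v=[-0.9828]
Step 5: x=[2.8338] v=[-1.0396]
Step 6: x=[2.6841] v=[-0.9977]
Step 7: x=[2.5550] v=[-0.8610]
Step 8: x=[2.4586] v=[-0.6425]
Step 9: x=[2.4042] v=[-0.3629]
Step 10: x=[2.3969] v=[-0.0489]
Step 11: x=[2.4374] v=[0.2697]
First v>=0 after going negative at step 11, time=1.6500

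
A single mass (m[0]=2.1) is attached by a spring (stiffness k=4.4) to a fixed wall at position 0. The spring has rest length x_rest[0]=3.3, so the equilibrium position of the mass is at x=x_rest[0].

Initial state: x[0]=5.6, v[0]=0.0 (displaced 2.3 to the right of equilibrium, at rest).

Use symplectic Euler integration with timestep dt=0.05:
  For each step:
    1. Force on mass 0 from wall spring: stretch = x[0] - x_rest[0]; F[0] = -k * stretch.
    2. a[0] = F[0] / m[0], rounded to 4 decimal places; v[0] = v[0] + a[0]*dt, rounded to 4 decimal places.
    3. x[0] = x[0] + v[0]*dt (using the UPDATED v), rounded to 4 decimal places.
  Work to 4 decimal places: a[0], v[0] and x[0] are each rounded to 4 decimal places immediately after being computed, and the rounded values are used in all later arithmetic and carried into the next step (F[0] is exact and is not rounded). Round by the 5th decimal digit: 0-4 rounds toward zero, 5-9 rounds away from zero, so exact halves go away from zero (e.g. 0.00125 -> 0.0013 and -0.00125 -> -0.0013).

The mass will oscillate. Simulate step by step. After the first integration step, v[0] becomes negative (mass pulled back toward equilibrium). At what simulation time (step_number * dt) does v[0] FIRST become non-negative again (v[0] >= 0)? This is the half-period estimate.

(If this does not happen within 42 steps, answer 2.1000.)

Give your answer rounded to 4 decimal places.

Answer: 2.1000

Derivation:
Step 0: x=[5.6000] v=[0.0000]
Step 1: x=[5.5880] v=[-0.2410]
Step 2: x=[5.5640] v=[-0.4807]
Step 3: x=[5.5281] v=[-0.7179]
Step 4: x=[5.4805] v=[-0.9513]
Step 5: x=[5.4215] v=[-1.1797]
Step 6: x=[5.3514] v=[-1.4020]
Step 7: x=[5.2706] v=[-1.6169]
Step 8: x=[5.1794] v=[-1.8233]
Step 9: x=[5.0784] v=[-2.0202]
Step 10: x=[4.9681] v=[-2.2065]
Step 11: x=[4.8490] v=[-2.3813]
Step 12: x=[4.7218] v=[-2.5436]
Step 13: x=[4.5872] v=[-2.6926]
Step 14: x=[4.4458] v=[-2.8275]
Step 15: x=[4.2984] v=[-2.9475]
Step 16: x=[4.1458] v=[-3.0521]
Step 17: x=[3.9888] v=[-3.1407]
Step 18: x=[3.8282] v=[-3.2129]
Step 19: x=[3.6648] v=[-3.2682]
Step 20: x=[3.4995] v=[-3.3064]
Step 21: x=[3.3331] v=[-3.3273]
Step 22: x=[3.1666] v=[-3.3308]
Step 23: x=[3.0008] v=[-3.3168]
Step 24: x=[2.8365] v=[-3.2855]
Step 25: x=[2.6747] v=[-3.2369]
Step 26: x=[2.5161] v=[-3.1714]
Step 27: x=[2.3616] v=[-3.0893]
Step 28: x=[2.2121] v=[-2.9910]
Step 29: x=[2.0683] v=[-2.8770]
Step 30: x=[1.9309] v=[-2.7480]
Step 31: x=[1.8007] v=[-2.6046]
Step 32: x=[1.6783] v=[-2.4475]
Step 33: x=[1.5644] v=[-2.2776]
Step 34: x=[1.4596] v=[-2.0958]
Step 35: x=[1.3645] v=[-1.9030]
Step 36: x=[1.2795] v=[-1.7002]
Step 37: x=[1.2051] v=[-1.4885]
Step 38: x=[1.1417] v=[-1.2690]
Step 39: x=[1.0896] v=[-1.0429]
Step 40: x=[1.0490] v=[-0.8113]
Step 41: x=[1.0202] v=[-0.5755]
Step 42: x=[1.0034] v=[-0.3367]
v[0] did not become non-negative within 42 steps; using fallback time=2.1000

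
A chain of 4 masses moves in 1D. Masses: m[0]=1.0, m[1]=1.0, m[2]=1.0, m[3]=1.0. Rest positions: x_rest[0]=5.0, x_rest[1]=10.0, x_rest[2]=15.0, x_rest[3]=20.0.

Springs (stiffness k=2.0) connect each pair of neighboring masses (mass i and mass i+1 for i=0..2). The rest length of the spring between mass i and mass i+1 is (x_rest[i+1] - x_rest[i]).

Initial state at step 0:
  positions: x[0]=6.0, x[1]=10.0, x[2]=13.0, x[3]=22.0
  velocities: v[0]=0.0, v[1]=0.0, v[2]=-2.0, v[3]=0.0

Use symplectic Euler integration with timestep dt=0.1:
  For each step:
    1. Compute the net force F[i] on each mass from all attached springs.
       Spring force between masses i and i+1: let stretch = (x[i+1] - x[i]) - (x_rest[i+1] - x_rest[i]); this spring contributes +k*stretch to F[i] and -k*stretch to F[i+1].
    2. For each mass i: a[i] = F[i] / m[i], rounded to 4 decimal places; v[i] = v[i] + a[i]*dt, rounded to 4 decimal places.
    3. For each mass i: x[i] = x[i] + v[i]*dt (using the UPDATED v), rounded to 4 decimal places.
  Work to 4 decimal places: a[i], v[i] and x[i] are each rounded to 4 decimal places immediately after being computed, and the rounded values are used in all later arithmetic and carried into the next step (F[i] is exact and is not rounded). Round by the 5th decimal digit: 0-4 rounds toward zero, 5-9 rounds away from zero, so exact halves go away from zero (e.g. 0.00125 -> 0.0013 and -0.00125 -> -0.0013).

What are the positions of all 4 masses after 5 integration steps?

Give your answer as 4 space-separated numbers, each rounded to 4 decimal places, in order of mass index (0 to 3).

Answer: 5.6999 9.7178 13.7234 20.8590

Derivation:
Step 0: x=[6.0000 10.0000 13.0000 22.0000] v=[0.0000 0.0000 -2.0000 0.0000]
Step 1: x=[5.9800 9.9800 12.9200 21.9200] v=[-0.2000 -0.2000 -0.8000 -0.8000]
Step 2: x=[5.9400 9.9388 12.9612 21.7600] v=[-0.4000 -0.4120 0.4120 -1.6000]
Step 3: x=[5.8800 9.8781 13.1179 21.5240] v=[-0.6002 -0.6073 1.5673 -2.3598]
Step 4: x=[5.7999 9.8022 13.3780 21.2199] v=[-0.8006 -0.7590 2.6006 -3.0410]
Step 5: x=[5.6999 9.7178 13.7234 20.8590] v=[-1.0001 -0.8443 3.4538 -3.6094]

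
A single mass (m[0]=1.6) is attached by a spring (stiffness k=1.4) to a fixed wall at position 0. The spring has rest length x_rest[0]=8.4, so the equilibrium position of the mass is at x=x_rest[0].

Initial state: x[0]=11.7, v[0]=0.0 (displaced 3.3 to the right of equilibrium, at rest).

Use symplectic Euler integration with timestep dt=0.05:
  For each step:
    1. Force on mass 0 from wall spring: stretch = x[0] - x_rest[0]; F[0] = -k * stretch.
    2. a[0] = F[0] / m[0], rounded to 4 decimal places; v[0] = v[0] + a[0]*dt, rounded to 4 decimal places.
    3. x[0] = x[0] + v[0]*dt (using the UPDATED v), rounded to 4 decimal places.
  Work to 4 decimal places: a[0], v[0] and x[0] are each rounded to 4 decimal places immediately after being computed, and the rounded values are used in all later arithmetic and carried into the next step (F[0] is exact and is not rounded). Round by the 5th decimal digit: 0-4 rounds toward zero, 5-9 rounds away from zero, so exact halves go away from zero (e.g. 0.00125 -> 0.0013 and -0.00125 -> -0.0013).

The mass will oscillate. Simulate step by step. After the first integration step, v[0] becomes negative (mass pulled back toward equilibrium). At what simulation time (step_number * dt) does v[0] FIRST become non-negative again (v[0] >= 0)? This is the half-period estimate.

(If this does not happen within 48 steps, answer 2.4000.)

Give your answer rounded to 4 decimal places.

Answer: 2.4000

Derivation:
Step 0: x=[11.7000] v=[0.0000]
Step 1: x=[11.6928] v=[-0.1444]
Step 2: x=[11.6784] v=[-0.2885]
Step 3: x=[11.6568] v=[-0.4319]
Step 4: x=[11.6281] v=[-0.5744]
Step 5: x=[11.5923] v=[-0.7156]
Step 6: x=[11.5495] v=[-0.8553]
Step 7: x=[11.4998] v=[-0.9931]
Step 8: x=[11.4434] v=[-1.1287]
Step 9: x=[11.3803] v=[-1.2619]
Step 10: x=[11.3107] v=[-1.3923]
Step 11: x=[11.2347] v=[-1.5196]
Step 12: x=[11.1525] v=[-1.6436]
Step 13: x=[11.0643] v=[-1.7640]
Step 14: x=[10.9703] v=[-1.8806]
Step 15: x=[10.8706] v=[-1.9931]
Step 16: x=[10.7655] v=[-2.1012]
Step 17: x=[10.6553] v=[-2.2047]
Step 18: x=[10.5401] v=[-2.3034]
Step 19: x=[10.4203] v=[-2.3970]
Step 20: x=[10.2960] v=[-2.4854]
Step 21: x=[10.1676] v=[-2.5684]
Step 22: x=[10.0353] v=[-2.6457]
Step 23: x=[9.8994] v=[-2.7172]
Step 24: x=[9.7603] v=[-2.7828]
Step 25: x=[9.6182] v=[-2.8423]
Step 26: x=[9.4734] v=[-2.8956]
Step 27: x=[9.3263] v=[-2.9426]
Step 28: x=[9.1771] v=[-2.9831]
Step 29: x=[9.0262] v=[-3.0171]
Step 30: x=[8.8740] v=[-3.0445]
Step 31: x=[8.7207] v=[-3.0652]
Step 32: x=[8.5667] v=[-3.0792]
Step 33: x=[8.4124] v=[-3.0865]
Step 34: x=[8.2581] v=[-3.0870]
Step 35: x=[8.1041] v=[-3.0808]
Step 36: x=[7.9507] v=[-3.0679]
Step 37: x=[7.7983] v=[-3.0482]
Step 38: x=[7.6472] v=[-3.0219]
Step 39: x=[7.4978] v=[-2.9890]
Step 40: x=[7.3503] v=[-2.9495]
Step 41: x=[7.2051] v=[-2.9036]
Step 42: x=[7.0625] v=[-2.8513]
Step 43: x=[6.9229] v=[-2.7928]
Step 44: x=[6.7865] v=[-2.7282]
Step 45: x=[6.6536] v=[-2.6576]
Step 46: x=[6.5245] v=[-2.5812]
Step 47: x=[6.3995] v=[-2.4991]
Step 48: x=[6.2789] v=[-2.4116]
v[0] did not become non-negative within 48 steps; using fallback time=2.4000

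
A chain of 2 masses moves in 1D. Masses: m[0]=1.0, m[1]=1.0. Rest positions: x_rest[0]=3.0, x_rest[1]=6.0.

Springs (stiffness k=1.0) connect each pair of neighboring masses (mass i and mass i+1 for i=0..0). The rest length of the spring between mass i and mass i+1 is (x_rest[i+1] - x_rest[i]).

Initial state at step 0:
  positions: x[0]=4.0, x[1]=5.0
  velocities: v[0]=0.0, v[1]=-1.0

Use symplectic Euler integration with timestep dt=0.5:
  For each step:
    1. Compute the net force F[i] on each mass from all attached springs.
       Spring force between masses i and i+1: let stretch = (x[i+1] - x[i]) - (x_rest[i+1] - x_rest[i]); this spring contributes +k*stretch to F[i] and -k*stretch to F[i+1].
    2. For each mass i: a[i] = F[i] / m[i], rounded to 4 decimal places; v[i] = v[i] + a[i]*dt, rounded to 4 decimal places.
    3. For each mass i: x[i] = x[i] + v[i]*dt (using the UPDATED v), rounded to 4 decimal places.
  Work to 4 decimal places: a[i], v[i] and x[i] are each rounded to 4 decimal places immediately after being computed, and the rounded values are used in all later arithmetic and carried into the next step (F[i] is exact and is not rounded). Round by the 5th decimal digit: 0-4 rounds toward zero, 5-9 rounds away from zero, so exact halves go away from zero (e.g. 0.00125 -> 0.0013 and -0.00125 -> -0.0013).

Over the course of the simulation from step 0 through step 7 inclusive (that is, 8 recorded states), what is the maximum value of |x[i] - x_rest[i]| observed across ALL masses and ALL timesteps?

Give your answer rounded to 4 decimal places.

Answer: 2.1406

Derivation:
Step 0: x=[4.0000 5.0000] v=[0.0000 -1.0000]
Step 1: x=[3.5000 5.0000] v=[-1.0000 0.0000]
Step 2: x=[2.6250 5.3750] v=[-1.7500 0.7500]
Step 3: x=[1.6875 5.8125] v=[-1.8750 0.8750]
Step 4: x=[1.0313 5.9688] v=[-1.3125 0.3125]
Step 5: x=[0.8594 5.6407] v=[-0.3438 -0.6563]
Step 6: x=[1.1329 4.8672] v=[0.5469 -1.5470]
Step 7: x=[1.5900 3.9101] v=[0.9141 -1.9142]
Max displacement = 2.1406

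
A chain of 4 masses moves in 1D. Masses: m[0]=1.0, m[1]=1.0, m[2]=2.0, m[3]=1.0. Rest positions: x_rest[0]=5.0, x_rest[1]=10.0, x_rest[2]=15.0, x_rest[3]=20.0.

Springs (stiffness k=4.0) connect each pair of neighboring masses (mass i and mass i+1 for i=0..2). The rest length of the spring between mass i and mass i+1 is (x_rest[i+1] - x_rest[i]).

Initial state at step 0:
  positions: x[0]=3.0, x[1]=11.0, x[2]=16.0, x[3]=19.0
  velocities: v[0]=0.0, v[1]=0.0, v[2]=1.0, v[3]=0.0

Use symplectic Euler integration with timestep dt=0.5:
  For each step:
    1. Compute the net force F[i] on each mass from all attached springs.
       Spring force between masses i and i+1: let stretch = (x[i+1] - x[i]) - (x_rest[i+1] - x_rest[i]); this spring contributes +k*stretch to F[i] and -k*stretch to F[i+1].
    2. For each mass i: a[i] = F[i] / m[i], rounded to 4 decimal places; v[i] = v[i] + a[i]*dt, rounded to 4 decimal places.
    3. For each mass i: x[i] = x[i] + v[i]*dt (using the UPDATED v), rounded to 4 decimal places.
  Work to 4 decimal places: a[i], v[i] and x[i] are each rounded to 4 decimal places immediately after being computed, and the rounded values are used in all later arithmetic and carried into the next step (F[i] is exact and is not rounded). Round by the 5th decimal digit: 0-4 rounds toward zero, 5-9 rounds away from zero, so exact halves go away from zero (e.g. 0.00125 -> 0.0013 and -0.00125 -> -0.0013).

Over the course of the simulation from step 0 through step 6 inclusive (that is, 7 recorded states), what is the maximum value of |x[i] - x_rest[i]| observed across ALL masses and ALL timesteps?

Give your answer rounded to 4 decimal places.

Step 0: x=[3.0000 11.0000 16.0000 19.0000] v=[0.0000 0.0000 1.0000 0.0000]
Step 1: x=[6.0000 8.0000 15.5000 21.0000] v=[6.0000 -6.0000 -1.0000 4.0000]
Step 2: x=[6.0000 10.5000 14.0000 22.5000] v=[0.0000 5.0000 -3.0000 3.0000]
Step 3: x=[5.5000 12.0000 15.0000 20.5000] v=[-1.0000 3.0000 2.0000 -4.0000]
Step 4: x=[6.5000 10.0000 17.2500 18.0000] v=[2.0000 -4.0000 4.5000 -5.0000]
Step 5: x=[6.0000 11.7500 16.2500 19.7500] v=[-1.0000 3.5000 -2.0000 3.5000]
Step 6: x=[6.2500 12.2500 14.7500 23.0000] v=[0.5000 1.0000 -3.0000 6.5000]
Max displacement = 3.0000

Answer: 3.0000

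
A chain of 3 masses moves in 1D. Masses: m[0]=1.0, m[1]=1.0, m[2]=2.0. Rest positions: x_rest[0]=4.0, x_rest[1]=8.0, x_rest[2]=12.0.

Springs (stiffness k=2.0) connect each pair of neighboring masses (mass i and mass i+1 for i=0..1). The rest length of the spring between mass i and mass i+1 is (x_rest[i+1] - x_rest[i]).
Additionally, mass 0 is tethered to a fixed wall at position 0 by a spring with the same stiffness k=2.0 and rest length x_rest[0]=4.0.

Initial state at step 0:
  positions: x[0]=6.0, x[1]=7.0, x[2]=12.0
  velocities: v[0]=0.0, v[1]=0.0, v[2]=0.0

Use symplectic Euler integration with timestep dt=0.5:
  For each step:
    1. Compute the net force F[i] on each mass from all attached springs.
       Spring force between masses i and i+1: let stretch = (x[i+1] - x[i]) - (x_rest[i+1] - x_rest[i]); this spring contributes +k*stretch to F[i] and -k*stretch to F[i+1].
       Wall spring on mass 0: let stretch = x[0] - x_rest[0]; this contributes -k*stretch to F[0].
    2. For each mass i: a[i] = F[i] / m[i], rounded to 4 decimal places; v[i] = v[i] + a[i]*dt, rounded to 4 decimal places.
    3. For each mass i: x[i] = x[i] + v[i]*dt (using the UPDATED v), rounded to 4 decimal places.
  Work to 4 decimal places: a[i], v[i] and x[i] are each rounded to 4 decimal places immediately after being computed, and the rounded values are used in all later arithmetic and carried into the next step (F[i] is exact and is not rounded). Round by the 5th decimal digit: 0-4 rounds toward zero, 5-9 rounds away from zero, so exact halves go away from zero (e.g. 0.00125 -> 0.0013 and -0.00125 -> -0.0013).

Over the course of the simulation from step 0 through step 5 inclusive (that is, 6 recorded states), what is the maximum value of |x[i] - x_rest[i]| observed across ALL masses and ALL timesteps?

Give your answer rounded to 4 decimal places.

Answer: 2.2734

Derivation:
Step 0: x=[6.0000 7.0000 12.0000] v=[0.0000 0.0000 0.0000]
Step 1: x=[3.5000 9.0000 11.7500] v=[-5.0000 4.0000 -0.5000]
Step 2: x=[2.0000 9.6250 11.8125] v=[-3.0000 1.2500 0.1250]
Step 3: x=[3.3125 7.5313 12.3282] v=[2.6250 -4.1875 1.0313]
Step 4: x=[5.0782 5.7266 12.6447] v=[3.5313 -3.6094 0.6329]
Step 5: x=[4.6290 7.0568 12.2316] v=[-0.8985 2.6603 -0.8262]
Max displacement = 2.2734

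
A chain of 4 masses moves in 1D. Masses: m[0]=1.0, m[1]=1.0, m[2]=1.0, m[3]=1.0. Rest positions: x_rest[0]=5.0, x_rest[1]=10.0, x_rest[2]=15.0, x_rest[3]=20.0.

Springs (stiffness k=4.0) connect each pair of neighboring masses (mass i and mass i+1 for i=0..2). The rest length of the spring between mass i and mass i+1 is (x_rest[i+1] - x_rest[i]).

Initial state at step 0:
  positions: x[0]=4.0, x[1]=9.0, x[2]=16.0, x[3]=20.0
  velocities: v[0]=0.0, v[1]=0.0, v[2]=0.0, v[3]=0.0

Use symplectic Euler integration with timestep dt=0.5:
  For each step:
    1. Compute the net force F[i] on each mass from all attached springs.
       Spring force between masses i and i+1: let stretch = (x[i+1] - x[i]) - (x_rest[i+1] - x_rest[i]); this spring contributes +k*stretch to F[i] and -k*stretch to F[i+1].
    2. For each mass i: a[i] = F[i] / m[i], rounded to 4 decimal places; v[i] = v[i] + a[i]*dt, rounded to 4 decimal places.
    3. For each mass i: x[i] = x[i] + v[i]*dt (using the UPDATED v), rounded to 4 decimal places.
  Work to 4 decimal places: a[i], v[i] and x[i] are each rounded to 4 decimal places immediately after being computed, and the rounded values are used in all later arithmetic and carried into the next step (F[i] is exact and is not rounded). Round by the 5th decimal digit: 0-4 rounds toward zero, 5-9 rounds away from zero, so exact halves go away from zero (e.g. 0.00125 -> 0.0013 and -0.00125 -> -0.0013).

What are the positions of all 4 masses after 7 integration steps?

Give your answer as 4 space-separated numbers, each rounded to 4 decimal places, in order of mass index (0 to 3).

Answer: 4.0000 9.0000 16.0000 20.0000

Derivation:
Step 0: x=[4.0000 9.0000 16.0000 20.0000] v=[0.0000 0.0000 0.0000 0.0000]
Step 1: x=[4.0000 11.0000 13.0000 21.0000] v=[0.0000 4.0000 -6.0000 2.0000]
Step 2: x=[6.0000 8.0000 16.0000 19.0000] v=[4.0000 -6.0000 6.0000 -4.0000]
Step 3: x=[5.0000 11.0000 14.0000 19.0000] v=[-2.0000 6.0000 -4.0000 0.0000]
Step 4: x=[5.0000 11.0000 14.0000 19.0000] v=[0.0000 0.0000 0.0000 0.0000]
Step 5: x=[6.0000 8.0000 16.0000 19.0000] v=[2.0000 -6.0000 4.0000 0.0000]
Step 6: x=[4.0000 11.0000 13.0000 21.0000] v=[-4.0000 6.0000 -6.0000 4.0000]
Step 7: x=[4.0000 9.0000 16.0000 20.0000] v=[0.0000 -4.0000 6.0000 -2.0000]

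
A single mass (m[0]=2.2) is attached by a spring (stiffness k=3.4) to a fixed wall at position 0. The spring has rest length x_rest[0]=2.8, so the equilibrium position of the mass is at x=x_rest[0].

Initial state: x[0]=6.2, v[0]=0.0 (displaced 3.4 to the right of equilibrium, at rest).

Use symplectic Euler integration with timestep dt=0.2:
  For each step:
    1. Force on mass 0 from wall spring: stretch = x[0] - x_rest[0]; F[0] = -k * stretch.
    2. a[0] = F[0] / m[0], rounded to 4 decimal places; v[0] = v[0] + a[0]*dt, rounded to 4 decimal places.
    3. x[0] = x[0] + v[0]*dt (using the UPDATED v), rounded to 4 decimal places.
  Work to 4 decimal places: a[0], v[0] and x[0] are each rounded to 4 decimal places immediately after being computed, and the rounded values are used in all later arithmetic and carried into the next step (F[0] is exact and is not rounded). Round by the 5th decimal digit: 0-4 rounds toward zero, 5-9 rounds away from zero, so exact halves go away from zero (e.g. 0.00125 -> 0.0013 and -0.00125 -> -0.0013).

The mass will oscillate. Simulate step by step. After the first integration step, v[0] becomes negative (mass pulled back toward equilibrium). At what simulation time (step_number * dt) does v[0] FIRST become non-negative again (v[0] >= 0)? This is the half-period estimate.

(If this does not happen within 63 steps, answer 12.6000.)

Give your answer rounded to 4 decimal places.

Answer: 2.6000

Derivation:
Step 0: x=[6.2000] v=[0.0000]
Step 1: x=[5.9898] v=[-1.0509]
Step 2: x=[5.5824] v=[-2.0368]
Step 3: x=[5.0030] v=[-2.8968]
Step 4: x=[4.2875] v=[-3.5777]
Step 5: x=[3.4800] v=[-4.0375]
Step 6: x=[2.6305] v=[-4.2477]
Step 7: x=[1.7914] v=[-4.1953]
Step 8: x=[1.0147] v=[-3.8836]
Step 9: x=[0.3483] v=[-3.3318]
Step 10: x=[-0.1665] v=[-2.5740]
Step 11: x=[-0.4979] v=[-1.6571]
Step 12: x=[-0.6254] v=[-0.6377]
Step 13: x=[-0.5412] v=[0.4211]
First v>=0 after going negative at step 13, time=2.6000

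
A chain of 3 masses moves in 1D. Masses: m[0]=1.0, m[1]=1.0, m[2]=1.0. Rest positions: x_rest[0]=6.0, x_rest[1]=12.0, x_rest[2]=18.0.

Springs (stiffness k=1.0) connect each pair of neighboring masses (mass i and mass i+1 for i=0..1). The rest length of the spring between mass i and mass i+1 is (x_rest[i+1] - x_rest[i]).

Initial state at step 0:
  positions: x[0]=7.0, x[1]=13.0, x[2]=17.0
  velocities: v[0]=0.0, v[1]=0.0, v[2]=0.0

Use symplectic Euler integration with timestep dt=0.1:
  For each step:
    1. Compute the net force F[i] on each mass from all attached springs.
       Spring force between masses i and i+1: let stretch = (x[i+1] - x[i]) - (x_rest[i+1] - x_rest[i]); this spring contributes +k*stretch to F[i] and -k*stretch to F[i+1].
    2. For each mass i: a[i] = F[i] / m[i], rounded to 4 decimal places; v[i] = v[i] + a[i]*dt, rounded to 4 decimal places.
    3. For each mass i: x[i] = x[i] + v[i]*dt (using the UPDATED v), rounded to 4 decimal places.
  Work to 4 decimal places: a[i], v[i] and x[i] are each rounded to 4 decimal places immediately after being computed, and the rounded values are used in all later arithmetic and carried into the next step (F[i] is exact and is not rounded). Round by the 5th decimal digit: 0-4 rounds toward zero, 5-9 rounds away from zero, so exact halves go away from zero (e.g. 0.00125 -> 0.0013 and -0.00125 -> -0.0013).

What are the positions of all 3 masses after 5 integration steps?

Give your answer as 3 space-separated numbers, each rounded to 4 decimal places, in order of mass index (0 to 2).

Answer: 6.9933 12.7205 17.2863

Derivation:
Step 0: x=[7.0000 13.0000 17.0000] v=[0.0000 0.0000 0.0000]
Step 1: x=[7.0000 12.9800 17.0200] v=[0.0000 -0.2000 0.2000]
Step 2: x=[6.9998 12.9406 17.0596] v=[-0.0020 -0.3940 0.3960]
Step 3: x=[6.9990 12.8830 17.1180] v=[-0.0079 -0.5762 0.5841]
Step 4: x=[6.9971 12.8089 17.1941] v=[-0.0195 -0.7411 0.7606]
Step 5: x=[6.9933 12.7205 17.2863] v=[-0.0383 -0.8838 0.9221]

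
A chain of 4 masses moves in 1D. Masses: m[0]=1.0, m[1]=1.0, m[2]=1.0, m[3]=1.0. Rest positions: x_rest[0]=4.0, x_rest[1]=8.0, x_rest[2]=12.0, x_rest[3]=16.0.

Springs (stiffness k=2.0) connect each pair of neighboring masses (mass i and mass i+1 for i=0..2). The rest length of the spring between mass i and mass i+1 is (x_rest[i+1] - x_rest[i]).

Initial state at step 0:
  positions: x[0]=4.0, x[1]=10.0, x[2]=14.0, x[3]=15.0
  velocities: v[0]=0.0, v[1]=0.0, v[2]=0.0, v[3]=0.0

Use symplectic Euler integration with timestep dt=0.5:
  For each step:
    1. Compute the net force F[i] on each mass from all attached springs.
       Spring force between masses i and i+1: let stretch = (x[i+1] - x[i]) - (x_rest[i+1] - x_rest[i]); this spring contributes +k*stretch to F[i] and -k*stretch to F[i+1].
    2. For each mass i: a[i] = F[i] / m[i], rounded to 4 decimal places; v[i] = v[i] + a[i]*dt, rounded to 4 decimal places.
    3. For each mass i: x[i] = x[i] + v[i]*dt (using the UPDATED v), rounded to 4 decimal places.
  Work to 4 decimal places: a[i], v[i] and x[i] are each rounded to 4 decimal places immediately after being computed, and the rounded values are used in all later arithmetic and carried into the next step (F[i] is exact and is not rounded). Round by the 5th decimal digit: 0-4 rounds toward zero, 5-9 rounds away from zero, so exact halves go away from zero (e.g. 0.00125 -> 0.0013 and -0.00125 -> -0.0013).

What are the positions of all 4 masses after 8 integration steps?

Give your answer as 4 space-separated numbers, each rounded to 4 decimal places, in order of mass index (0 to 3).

Step 0: x=[4.0000 10.0000 14.0000 15.0000] v=[0.0000 0.0000 0.0000 0.0000]
Step 1: x=[5.0000 9.0000 12.5000 16.5000] v=[2.0000 -2.0000 -3.0000 3.0000]
Step 2: x=[6.0000 7.7500 11.2500 18.0000] v=[2.0000 -2.5000 -2.5000 3.0000]
Step 3: x=[5.8750 7.3750 11.6250 18.1250] v=[-0.2500 -0.7500 0.7500 0.2500]
Step 4: x=[4.5000 8.3750 13.1250 17.0000] v=[-2.7500 2.0000 3.0000 -2.2500]
Step 5: x=[3.0625 9.8125 14.1875 15.9375] v=[-2.8750 2.8750 2.1250 -2.1250]
Step 6: x=[3.0000 10.0625 13.9375 16.0000] v=[-0.1250 0.5000 -0.5000 0.1250]
Step 7: x=[4.4688 8.7188 12.7813 17.0313] v=[2.9375 -2.6875 -2.3125 2.0625]
Step 8: x=[6.0626 7.2813 11.7188 17.9376] v=[3.1875 -2.8750 -2.1250 1.8125]

Answer: 6.0626 7.2813 11.7188 17.9376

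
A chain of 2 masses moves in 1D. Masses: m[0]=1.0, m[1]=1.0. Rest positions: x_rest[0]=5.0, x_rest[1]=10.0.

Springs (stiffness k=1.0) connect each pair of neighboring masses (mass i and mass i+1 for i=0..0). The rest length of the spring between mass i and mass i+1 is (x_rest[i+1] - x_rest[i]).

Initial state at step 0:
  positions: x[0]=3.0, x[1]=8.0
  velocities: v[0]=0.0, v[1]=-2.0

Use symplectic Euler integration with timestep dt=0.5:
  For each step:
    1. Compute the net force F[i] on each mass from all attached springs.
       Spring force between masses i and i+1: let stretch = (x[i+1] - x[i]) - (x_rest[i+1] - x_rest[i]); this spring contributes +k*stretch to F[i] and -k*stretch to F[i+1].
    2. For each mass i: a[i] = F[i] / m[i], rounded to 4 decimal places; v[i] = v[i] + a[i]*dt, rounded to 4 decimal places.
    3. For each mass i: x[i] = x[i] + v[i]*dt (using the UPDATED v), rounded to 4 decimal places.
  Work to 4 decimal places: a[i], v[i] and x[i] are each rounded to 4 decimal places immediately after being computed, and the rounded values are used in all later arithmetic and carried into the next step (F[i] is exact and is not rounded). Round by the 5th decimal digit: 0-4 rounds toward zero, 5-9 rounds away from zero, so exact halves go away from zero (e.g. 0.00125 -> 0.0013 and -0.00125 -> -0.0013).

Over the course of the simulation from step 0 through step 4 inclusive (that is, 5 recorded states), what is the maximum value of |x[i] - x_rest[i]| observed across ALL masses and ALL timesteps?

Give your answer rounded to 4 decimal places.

Answer: 4.1875

Derivation:
Step 0: x=[3.0000 8.0000] v=[0.0000 -2.0000]
Step 1: x=[3.0000 7.0000] v=[0.0000 -2.0000]
Step 2: x=[2.7500 6.2500] v=[-0.5000 -1.5000]
Step 3: x=[2.1250 5.8750] v=[-1.2500 -0.7500]
Step 4: x=[1.1875 5.8125] v=[-1.8750 -0.1250]
Max displacement = 4.1875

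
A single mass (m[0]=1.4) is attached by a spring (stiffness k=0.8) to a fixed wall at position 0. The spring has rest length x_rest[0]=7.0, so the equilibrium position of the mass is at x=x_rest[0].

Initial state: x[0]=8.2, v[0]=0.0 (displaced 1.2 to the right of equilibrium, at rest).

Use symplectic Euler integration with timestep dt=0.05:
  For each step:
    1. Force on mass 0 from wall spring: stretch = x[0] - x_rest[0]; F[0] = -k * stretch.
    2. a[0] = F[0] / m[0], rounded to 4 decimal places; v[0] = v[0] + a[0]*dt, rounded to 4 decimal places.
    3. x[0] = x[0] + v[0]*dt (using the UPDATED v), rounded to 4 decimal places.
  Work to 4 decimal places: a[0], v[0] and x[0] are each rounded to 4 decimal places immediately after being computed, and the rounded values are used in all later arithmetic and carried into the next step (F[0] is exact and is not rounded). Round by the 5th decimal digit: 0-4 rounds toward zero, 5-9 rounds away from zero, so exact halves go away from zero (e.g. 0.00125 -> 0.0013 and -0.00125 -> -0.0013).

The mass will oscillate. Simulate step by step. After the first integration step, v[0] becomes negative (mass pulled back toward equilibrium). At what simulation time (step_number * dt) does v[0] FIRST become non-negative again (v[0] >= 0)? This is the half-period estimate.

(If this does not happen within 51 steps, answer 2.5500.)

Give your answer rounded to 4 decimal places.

Answer: 2.5500

Derivation:
Step 0: x=[8.2000] v=[0.0000]
Step 1: x=[8.1983] v=[-0.0343]
Step 2: x=[8.1949] v=[-0.0685]
Step 3: x=[8.1898] v=[-0.1026]
Step 4: x=[8.1830] v=[-0.1366]
Step 5: x=[8.1745] v=[-0.1704]
Step 6: x=[8.1643] v=[-0.2040]
Step 7: x=[8.1524] v=[-0.2373]
Step 8: x=[8.1389] v=[-0.2702]
Step 9: x=[8.1238] v=[-0.3027]
Step 10: x=[8.1071] v=[-0.3348]
Step 11: x=[8.0888] v=[-0.3664]
Step 12: x=[8.0689] v=[-0.3975]
Step 13: x=[8.0475] v=[-0.4280]
Step 14: x=[8.0246] v=[-0.4579]
Step 15: x=[8.0002] v=[-0.4872]
Step 16: x=[7.9744] v=[-0.5158]
Step 17: x=[7.9472] v=[-0.5436]
Step 18: x=[7.9187] v=[-0.5707]
Step 19: x=[7.8889] v=[-0.5970]
Step 20: x=[7.8578] v=[-0.6224]
Step 21: x=[7.8255] v=[-0.6469]
Step 22: x=[7.7920] v=[-0.6705]
Step 23: x=[7.7573] v=[-0.6931]
Step 24: x=[7.7216] v=[-0.7147]
Step 25: x=[7.6848] v=[-0.7353]
Step 26: x=[7.6471] v=[-0.7549]
Step 27: x=[7.6084] v=[-0.7734]
Step 28: x=[7.5689] v=[-0.7908]
Step 29: x=[7.5285] v=[-0.8071]
Step 30: x=[7.4874] v=[-0.8222]
Step 31: x=[7.4456] v=[-0.8361]
Step 32: x=[7.4032] v=[-0.8488]
Step 33: x=[7.3602] v=[-0.8603]
Step 34: x=[7.3167] v=[-0.8706]
Step 35: x=[7.2727] v=[-0.8797]
Step 36: x=[7.2283] v=[-0.8875]
Step 37: x=[7.1836] v=[-0.8940]
Step 38: x=[7.1386] v=[-0.8992]
Step 39: x=[7.0934] v=[-0.9032]
Step 40: x=[7.0481] v=[-0.9059]
Step 41: x=[7.0027] v=[-0.9073]
Step 42: x=[6.9573] v=[-0.9074]
Step 43: x=[6.9120] v=[-0.9062]
Step 44: x=[6.8668] v=[-0.9037]
Step 45: x=[6.8218] v=[-0.8999]
Step 46: x=[6.7771] v=[-0.8948]
Step 47: x=[6.7327] v=[-0.8884]
Step 48: x=[6.6887] v=[-0.8808]
Step 49: x=[6.6451] v=[-0.8719]
Step 50: x=[6.6020] v=[-0.8618]
Step 51: x=[6.5595] v=[-0.8504]
v[0] did not become non-negative within 51 steps; using fallback time=2.5500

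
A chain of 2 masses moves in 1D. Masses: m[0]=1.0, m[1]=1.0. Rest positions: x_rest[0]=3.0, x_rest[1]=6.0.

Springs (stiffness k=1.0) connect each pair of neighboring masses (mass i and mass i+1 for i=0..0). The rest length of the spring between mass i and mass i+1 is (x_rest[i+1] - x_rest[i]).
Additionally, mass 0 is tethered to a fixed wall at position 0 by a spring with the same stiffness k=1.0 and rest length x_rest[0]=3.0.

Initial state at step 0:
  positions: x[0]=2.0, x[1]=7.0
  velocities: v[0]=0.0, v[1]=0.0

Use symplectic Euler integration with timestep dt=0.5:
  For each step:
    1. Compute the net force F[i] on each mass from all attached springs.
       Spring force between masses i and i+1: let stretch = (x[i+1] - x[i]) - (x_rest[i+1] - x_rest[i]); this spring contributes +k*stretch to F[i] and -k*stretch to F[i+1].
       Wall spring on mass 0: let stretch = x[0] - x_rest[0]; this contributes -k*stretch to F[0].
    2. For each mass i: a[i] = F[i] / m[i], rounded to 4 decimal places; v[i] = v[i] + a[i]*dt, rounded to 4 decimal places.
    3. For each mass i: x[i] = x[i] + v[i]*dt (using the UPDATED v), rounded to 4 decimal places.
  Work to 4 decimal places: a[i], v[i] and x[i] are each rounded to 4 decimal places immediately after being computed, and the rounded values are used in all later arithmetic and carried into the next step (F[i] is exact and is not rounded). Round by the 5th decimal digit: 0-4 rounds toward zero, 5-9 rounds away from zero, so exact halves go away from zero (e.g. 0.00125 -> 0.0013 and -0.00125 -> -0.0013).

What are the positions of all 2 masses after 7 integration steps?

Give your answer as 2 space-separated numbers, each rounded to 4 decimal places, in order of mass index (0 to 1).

Answer: 1.6020 6.5989

Derivation:
Step 0: x=[2.0000 7.0000] v=[0.0000 0.0000]
Step 1: x=[2.7500 6.5000] v=[1.5000 -1.0000]
Step 2: x=[3.7500 5.8125] v=[2.0000 -1.3750]
Step 3: x=[4.3282 5.3594] v=[1.1563 -0.9063]
Step 4: x=[4.0821 5.3985] v=[-0.4922 0.0781]
Step 5: x=[3.1446 5.8585] v=[-1.8751 0.9199]
Step 6: x=[2.0994 6.3900] v=[-2.0905 1.0630]
Step 7: x=[1.6020 6.5989] v=[-0.9949 0.4177]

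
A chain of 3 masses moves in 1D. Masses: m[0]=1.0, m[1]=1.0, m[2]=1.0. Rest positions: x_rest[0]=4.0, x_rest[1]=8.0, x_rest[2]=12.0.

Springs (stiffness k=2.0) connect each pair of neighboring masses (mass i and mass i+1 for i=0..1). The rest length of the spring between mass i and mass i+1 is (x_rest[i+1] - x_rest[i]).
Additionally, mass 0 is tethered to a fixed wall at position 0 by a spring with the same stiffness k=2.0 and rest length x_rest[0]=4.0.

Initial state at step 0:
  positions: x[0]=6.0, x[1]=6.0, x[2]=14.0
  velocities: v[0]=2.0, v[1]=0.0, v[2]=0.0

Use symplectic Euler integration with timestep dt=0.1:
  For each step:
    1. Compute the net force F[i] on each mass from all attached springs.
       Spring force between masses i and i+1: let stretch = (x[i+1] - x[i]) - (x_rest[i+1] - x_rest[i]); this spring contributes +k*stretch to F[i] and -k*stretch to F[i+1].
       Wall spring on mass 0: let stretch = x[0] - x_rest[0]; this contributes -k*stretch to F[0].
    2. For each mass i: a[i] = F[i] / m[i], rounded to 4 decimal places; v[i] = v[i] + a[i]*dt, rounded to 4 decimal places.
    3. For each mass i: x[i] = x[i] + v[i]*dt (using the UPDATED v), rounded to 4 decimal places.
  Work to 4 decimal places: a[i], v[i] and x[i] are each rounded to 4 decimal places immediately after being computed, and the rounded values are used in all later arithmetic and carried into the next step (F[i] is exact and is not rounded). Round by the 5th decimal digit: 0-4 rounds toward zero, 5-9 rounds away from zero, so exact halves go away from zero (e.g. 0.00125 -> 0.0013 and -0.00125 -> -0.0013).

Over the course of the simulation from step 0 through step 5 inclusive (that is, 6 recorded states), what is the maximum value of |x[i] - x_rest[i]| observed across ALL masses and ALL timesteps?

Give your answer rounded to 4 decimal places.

Step 0: x=[6.0000 6.0000 14.0000] v=[2.0000 0.0000 0.0000]
Step 1: x=[6.0800 6.1600 13.9200] v=[0.8000 1.6000 -0.8000]
Step 2: x=[6.0400 6.4736 13.7648] v=[-0.4000 3.1360 -1.5520]
Step 3: x=[5.8879 6.9244 13.5438] v=[-1.5213 4.5075 -2.2102]
Step 4: x=[5.6387 7.4868 13.2704] v=[-2.4916 5.6241 -2.7341]
Step 5: x=[5.3137 8.1279 12.9613] v=[-3.2497 6.4112 -3.0908]
Max displacement = 2.0800

Answer: 2.0800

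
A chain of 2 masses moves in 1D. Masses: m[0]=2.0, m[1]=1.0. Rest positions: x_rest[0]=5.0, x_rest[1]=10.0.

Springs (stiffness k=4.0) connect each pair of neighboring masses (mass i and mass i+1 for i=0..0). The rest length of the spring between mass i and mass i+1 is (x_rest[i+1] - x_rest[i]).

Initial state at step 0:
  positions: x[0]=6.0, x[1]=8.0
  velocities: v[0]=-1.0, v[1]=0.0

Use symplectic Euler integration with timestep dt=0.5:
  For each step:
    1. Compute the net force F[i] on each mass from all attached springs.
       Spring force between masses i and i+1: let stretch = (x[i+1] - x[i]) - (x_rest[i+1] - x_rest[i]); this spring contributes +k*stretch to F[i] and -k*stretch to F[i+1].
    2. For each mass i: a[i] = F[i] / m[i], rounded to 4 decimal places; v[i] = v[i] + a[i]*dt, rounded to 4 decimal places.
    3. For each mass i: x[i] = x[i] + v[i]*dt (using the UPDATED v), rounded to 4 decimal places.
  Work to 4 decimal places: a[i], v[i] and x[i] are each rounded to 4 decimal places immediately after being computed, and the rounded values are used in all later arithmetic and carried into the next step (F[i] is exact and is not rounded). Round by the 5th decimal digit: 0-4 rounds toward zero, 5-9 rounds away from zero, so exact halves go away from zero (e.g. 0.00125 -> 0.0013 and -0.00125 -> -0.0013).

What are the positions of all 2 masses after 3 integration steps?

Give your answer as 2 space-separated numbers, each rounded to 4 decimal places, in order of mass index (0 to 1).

Answer: 4.0000 9.0000

Derivation:
Step 0: x=[6.0000 8.0000] v=[-1.0000 0.0000]
Step 1: x=[4.0000 11.0000] v=[-4.0000 6.0000]
Step 2: x=[3.0000 12.0000] v=[-2.0000 2.0000]
Step 3: x=[4.0000 9.0000] v=[2.0000 -6.0000]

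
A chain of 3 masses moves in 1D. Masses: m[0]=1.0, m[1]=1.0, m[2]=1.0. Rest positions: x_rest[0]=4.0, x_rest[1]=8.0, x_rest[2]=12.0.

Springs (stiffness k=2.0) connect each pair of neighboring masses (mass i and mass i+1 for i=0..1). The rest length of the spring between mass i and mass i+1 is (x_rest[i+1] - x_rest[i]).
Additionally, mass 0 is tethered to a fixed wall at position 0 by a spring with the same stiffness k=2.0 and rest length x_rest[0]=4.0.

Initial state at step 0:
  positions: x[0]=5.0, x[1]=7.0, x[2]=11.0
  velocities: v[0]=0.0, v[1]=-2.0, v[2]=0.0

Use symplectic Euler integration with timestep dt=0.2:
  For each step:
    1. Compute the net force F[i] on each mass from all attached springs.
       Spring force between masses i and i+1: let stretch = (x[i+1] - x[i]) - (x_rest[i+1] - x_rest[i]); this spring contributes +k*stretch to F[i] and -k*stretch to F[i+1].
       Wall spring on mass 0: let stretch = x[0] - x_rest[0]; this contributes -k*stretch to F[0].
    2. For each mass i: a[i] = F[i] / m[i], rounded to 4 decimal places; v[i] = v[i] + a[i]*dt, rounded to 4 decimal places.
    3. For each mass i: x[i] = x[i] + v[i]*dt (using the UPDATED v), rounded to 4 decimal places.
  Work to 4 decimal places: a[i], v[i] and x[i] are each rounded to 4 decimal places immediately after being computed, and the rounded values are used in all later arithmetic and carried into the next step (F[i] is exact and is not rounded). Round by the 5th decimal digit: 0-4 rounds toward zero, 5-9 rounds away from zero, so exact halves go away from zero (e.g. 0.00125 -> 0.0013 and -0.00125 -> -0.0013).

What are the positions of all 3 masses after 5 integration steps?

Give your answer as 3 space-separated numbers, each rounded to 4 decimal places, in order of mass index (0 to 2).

Step 0: x=[5.0000 7.0000 11.0000] v=[0.0000 -2.0000 0.0000]
Step 1: x=[4.7600 6.7600 11.0000] v=[-1.2000 -1.2000 0.0000]
Step 2: x=[4.2992 6.6992 10.9808] v=[-2.3040 -0.3040 -0.0960]
Step 3: x=[3.6865 6.7889 10.9391] v=[-3.0637 0.4486 -0.2086]
Step 4: x=[3.0270 6.9624 10.8854] v=[-3.2973 0.8677 -0.2687]
Step 5: x=[2.4402 7.1349 10.8378] v=[-2.9339 0.8627 -0.2379]

Answer: 2.4402 7.1349 10.8378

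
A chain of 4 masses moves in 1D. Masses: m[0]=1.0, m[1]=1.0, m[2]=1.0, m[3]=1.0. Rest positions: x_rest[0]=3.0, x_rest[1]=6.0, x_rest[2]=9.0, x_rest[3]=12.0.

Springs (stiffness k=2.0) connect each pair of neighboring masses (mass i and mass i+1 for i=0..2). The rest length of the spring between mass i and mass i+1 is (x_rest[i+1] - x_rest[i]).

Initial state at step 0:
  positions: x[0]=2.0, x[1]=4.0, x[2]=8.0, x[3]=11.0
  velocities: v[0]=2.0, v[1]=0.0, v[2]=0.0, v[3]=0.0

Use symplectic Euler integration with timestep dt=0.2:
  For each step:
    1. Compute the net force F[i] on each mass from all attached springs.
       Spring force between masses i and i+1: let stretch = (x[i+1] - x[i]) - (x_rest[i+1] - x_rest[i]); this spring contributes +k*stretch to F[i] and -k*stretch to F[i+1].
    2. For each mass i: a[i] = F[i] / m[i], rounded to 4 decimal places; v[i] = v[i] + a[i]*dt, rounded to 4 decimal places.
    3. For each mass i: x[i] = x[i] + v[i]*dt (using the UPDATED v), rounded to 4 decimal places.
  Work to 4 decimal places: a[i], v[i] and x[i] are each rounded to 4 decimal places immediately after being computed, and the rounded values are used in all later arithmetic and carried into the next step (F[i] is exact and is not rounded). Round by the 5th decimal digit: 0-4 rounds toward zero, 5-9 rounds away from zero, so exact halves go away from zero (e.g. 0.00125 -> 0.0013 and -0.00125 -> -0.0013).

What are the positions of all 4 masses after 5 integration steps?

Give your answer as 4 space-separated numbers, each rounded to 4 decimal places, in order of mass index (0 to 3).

Answer: 2.8126 5.7992 7.5461 10.8421

Derivation:
Step 0: x=[2.0000 4.0000 8.0000 11.0000] v=[2.0000 0.0000 0.0000 0.0000]
Step 1: x=[2.3200 4.1600 7.9200 11.0000] v=[1.6000 0.8000 -0.4000 0.0000]
Step 2: x=[2.5472 4.4736 7.7856 10.9936] v=[1.1360 1.5680 -0.6720 -0.0320]
Step 3: x=[2.6885 4.8980 7.6429 10.9706] v=[0.7066 2.1222 -0.7136 -0.1152]
Step 4: x=[2.7666 5.3653 7.5468 10.9213] v=[0.3904 2.3364 -0.4805 -0.2463]
Step 5: x=[2.8126 5.7992 7.5461 10.8421] v=[0.2299 2.1695 -0.0033 -0.3961]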